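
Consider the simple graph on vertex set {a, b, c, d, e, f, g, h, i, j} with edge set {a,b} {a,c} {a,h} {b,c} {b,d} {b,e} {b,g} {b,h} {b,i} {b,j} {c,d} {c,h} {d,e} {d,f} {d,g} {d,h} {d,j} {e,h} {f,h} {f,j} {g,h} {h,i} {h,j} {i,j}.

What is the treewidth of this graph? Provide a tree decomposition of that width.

Every bag has size at most 4, so the width is 4 − 1 = 3 and tw(G) ≤ 3. On the other hand G contains the 4-clique {d, f, h, j}. A clique must lie in a single bag of any decomposition, so no decomposition can have width below 3. The upper and lower bounds meet at 3, so that is the treewidth.

Treewidth 3.
One optimal decomposition is:
Bags: B1 = {b, d, e, h}  B2 = {b, c, d, h}  B3 = {b, d, h, j}  B4 = {a, b, c, h}  B5 = {b, d, g, h}  B6 = {b, h, i, j}  B7 = {d, f, h, j}
Tree: B1–B2, B1–B3, B2–B4, B3–B5, B3–B6, B3–B7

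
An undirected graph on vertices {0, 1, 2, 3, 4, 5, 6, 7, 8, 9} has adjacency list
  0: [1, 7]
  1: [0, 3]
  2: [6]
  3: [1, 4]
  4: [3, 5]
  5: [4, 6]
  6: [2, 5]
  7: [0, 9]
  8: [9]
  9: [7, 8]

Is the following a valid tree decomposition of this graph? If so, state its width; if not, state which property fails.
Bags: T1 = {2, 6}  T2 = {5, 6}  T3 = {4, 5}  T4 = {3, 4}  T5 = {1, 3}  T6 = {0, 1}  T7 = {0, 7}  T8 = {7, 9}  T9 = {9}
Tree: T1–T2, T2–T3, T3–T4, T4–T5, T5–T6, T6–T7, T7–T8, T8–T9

No — vertex 8 appears in no bag.

A tree decomposition must satisfy three properties: every vertex lies in some bag; for every edge, both endpoints lie together in some bag; and for every vertex, the bags containing it form a connected subtree. Here vertex 8 appears in no bag, so the decomposition is invalid.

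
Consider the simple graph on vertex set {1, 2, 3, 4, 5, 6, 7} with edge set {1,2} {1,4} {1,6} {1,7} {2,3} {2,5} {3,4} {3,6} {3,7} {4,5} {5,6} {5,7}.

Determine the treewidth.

3

A width-3 tree decomposition is:
Bags: B1 = {1, 3, 5, 7}  B2 = {1, 2, 3, 5}  B3 = {1, 3, 5, 6}  B4 = {1, 3, 4, 5}
Tree: B1–B2, B2–B3, B3–B4
Each bag holds 4 vertices, so the decomposition has width 3, which upper-bounds the treewidth. For the lower bound: the 4 vertex sets {5,7}, {2,3}, {1}, {6} are disjoint, each induces a connected subgraph, and every pair is joined by at least one edge of G. Contracting each set to a single vertex therefore yields K_{4} as a minor, and since treewidth is minor-monotone, tw(G) ≥ tw(K_{4}) = 3. Combining the bounds, tw(G) = 3.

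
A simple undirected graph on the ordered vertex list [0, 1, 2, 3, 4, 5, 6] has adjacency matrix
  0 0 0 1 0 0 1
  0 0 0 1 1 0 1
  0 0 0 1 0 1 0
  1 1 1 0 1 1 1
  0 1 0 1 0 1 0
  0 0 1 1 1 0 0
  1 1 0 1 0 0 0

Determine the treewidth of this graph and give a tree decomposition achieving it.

Treewidth 2.
Bags: B1 = {1, 3, 6}  B2 = {1, 3, 4}  B3 = {0, 3, 6}  B4 = {3, 4, 5}  B5 = {2, 3, 5}
Tree: B1–B2, B1–B3, B2–B4, B4–B5

The largest bag has 3 vertices, giving width 2; this decomposition certifies tw(G) ≤ 2. For the lower bound, the 3 vertices {0, 3, 6} are pairwise adjacent, and any tree decomposition puts a clique entirely inside one bag — forcing width ≥ 2. Hence tw(G) = 2 exactly.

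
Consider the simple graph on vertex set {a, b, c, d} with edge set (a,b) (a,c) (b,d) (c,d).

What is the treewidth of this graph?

A width-2 tree decomposition is:
Bags: B1 = {a, c, d}  B2 = {a, b, d}
Tree: B1–B2
Every bag has size at most 3, so the width is 3 − 1 = 2 and tw(G) ≤ 2. For the lower bound, G contains the cycle d–c–a–b–d, so G is not a forest; only forests have treewidth ≤ 1, hence tw(G) ≥ 2. The upper and lower bounds meet at 2, so that is the treewidth.

2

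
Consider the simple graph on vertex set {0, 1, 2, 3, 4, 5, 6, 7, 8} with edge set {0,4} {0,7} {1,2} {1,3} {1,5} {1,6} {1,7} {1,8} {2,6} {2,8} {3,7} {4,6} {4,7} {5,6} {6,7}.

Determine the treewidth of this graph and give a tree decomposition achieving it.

Treewidth 2.
Bags: B1 = {1, 6, 7}  B2 = {1, 2, 6}  B3 = {1, 5, 6}  B4 = {4, 6, 7}  B5 = {1, 2, 8}  B6 = {1, 3, 7}  B7 = {0, 4, 7}
Tree: B1–B2, B2–B3, B1–B4, B2–B5, B1–B6, B4–B7

Each bag holds 3 vertices, so the decomposition has width 2, which upper-bounds the treewidth. Conversely, {0, 4, 7} is a clique of size 3, and the vertices of any clique must share a bag in every tree decomposition; so some bag has ≥ 3 vertices and tw(G) ≥ 2. Hence tw(G) = 2 exactly.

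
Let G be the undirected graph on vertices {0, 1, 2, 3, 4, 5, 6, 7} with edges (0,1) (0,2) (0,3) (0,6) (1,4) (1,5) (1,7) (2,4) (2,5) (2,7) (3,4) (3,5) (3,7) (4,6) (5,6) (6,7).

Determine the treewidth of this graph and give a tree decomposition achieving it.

Treewidth 4.
Bags: B1 = {1, 2, 3, 6, 7}  B2 = {0, 1, 2, 3, 6}  B3 = {1, 2, 3, 5, 6}  B4 = {1, 2, 3, 4, 6}
Tree: B1–B2, B2–B3, B3–B4

The largest bag has 5 vertices, giving width 4; this decomposition certifies tw(G) ≤ 4. For the lower bound: the 5 vertex sets {2,7}, {0,1}, {5,6}, {3}, {4} are disjoint, each induces a connected subgraph, and every pair is joined by at least one edge of G. Contracting each set to a single vertex therefore yields K_{5} as a minor, and since treewidth is minor-monotone, tw(G) ≥ tw(K_{5}) = 4. Hence tw(G) = 4 exactly.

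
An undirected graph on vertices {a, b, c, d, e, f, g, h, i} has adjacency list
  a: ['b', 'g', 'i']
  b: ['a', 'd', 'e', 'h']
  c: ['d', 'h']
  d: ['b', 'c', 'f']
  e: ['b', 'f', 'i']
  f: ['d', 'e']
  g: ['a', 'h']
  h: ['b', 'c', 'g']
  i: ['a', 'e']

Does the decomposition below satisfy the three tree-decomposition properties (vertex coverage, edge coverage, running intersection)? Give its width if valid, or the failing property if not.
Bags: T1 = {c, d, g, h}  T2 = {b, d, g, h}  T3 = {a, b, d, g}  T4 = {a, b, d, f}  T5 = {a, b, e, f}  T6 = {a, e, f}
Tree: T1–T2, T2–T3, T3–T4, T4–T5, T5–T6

No — vertex i appears in no bag.

A tree decomposition must satisfy three properties: every vertex lies in some bag; for every edge, both endpoints lie together in some bag; and for every vertex, the bags containing it form a connected subtree. Here vertex i appears in no bag, so the decomposition is invalid.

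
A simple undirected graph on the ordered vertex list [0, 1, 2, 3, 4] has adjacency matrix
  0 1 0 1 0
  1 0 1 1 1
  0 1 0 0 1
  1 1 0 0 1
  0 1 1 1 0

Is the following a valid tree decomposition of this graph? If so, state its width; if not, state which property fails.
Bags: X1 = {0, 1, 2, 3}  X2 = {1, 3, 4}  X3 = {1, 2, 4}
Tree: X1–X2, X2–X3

No — bags containing vertex 2 are not connected in the tree.

A tree decomposition must satisfy three properties: every vertex lies in some bag; for every edge, both endpoints lie together in some bag; and for every vertex, the bags containing it form a connected subtree. Here bags containing vertex 2 are not connected in the tree, so the decomposition is invalid.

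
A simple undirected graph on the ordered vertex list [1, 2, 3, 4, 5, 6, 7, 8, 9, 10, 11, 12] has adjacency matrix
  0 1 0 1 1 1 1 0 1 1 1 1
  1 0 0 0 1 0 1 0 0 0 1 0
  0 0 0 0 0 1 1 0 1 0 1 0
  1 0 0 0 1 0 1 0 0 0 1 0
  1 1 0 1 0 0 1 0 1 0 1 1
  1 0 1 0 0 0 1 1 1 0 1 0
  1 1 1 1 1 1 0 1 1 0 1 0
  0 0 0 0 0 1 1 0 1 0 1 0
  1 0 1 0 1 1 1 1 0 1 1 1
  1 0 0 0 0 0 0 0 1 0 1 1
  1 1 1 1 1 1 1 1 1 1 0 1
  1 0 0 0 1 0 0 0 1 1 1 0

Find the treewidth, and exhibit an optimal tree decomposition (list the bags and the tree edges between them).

Treewidth 4.
One such decomposition:
Bags: B1 = {1, 5, 7, 9, 11}  B2 = {1, 5, 9, 11, 12}  B3 = {1, 9, 10, 11, 12}  B4 = {1, 6, 7, 9, 11}  B5 = {1, 2, 5, 7, 11}  B6 = {3, 6, 7, 9, 11}  B7 = {1, 4, 5, 7, 11}  B8 = {6, 7, 8, 9, 11}
Tree: B1–B2, B2–B3, B1–B4, B1–B5, B4–B6, B1–B7, B4–B8

The largest bag has 5 vertices, giving width 4; this decomposition certifies tw(G) ≤ 4. On the other hand G contains the 5-clique {6, 7, 8, 9, 11}. A clique must lie in a single bag of any decomposition, so no decomposition can have width below 4. Hence tw(G) = 4 exactly.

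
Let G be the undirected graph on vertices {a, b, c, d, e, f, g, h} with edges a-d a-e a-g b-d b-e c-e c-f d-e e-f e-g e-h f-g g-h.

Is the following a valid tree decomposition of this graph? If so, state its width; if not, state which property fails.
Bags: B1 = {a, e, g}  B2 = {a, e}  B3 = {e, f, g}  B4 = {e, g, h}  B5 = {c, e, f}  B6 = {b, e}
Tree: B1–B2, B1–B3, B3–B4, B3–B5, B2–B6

No — vertex d appears in no bag.

A tree decomposition must satisfy three properties: every vertex lies in some bag; for every edge, both endpoints lie together in some bag; and for every vertex, the bags containing it form a connected subtree. Here vertex d appears in no bag, so the decomposition is invalid.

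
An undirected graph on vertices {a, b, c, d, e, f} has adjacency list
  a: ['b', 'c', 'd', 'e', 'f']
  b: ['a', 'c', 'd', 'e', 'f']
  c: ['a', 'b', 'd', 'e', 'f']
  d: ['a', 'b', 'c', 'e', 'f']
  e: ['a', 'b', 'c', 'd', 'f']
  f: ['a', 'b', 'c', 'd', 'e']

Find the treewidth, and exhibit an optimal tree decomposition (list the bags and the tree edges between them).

A single bag containing all 6 vertices is trivially a valid decomposition of width 5. For the lower bound, the 6 vertices {a, b, c, d, e, f} are pairwise adjacent, and any tree decomposition puts a clique entirely inside one bag — forcing width ≥ 5. Hence tw(G) = 5 exactly.

Treewidth 5.
One optimal decomposition is:
Bags: B1 = {a, b, c, d, e, f}
Tree: (single bag)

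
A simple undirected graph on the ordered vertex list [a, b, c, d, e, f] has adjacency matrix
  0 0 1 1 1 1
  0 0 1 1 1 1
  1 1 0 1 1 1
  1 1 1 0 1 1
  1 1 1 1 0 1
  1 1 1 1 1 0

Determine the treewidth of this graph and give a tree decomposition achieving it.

Treewidth 4.
Bags: B1 = {a, c, d, e, f}  B2 = {b, c, d, e, f}
Tree: B1–B2

Each bag holds 5 vertices, so the decomposition has width 4, which upper-bounds the treewidth. For the lower bound, the 5 vertices {a, c, d, e, f} are pairwise adjacent, and any tree decomposition puts a clique entirely inside one bag — forcing width ≥ 4. Therefore the treewidth is 4.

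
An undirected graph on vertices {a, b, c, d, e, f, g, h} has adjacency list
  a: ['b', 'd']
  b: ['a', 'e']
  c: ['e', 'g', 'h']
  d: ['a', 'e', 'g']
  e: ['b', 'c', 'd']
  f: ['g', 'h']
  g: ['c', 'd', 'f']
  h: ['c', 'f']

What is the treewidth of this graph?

A width-2 tree decomposition is:
Bags: B1 = {f, g, h}  B2 = {c, g, h}  B3 = {c, d, g}  B4 = {c, d, e}  B5 = {a, d, e}  B6 = {a, b, e}
Tree: B1–B2, B2–B3, B3–B4, B4–B5, B5–B6
Each bag holds 3 vertices, so the decomposition has width 2, which upper-bounds the treewidth. The edges f–h–c–g–f form a cycle, so G is not a tree and its treewidth is at least 2. Therefore the treewidth is 2.

2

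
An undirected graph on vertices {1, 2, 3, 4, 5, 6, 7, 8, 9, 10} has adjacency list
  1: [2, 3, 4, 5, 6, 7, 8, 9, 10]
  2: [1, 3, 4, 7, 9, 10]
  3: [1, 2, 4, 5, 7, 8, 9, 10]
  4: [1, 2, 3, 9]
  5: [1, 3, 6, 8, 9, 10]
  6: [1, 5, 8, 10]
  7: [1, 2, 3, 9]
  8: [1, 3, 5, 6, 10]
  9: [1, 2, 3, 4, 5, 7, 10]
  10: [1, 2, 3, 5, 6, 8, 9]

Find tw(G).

A width-4 tree decomposition is:
Bags: B1 = {1, 3, 5, 8, 10}  B2 = {1, 3, 5, 9, 10}  B3 = {1, 5, 6, 8, 10}  B4 = {1, 2, 3, 9, 10}  B5 = {1, 2, 3, 7, 9}  B6 = {1, 2, 3, 4, 9}
Tree: B1–B2, B1–B3, B2–B4, B4–B5, B5–B6
Every bag has size at most 5, so the width is 5 − 1 = 4 and tw(G) ≤ 4. On the other hand G contains the 5-clique {1, 3, 5, 8, 10}. A clique must lie in a single bag of any decomposition, so no decomposition can have width below 4. Therefore the treewidth is 4.

4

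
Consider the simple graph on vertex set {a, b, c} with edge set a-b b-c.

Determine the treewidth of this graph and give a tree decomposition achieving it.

Treewidth 1.
One optimal decomposition is:
Bags: B1 = {b, c}  B2 = {a, b}
Tree: B1–B2

The largest bag has 2 vertices, giving width 1; this decomposition certifies tw(G) ≤ 1. Any graph with an edge has treewidth ≥ 1, and G has the edge c–b. Therefore the treewidth is 1.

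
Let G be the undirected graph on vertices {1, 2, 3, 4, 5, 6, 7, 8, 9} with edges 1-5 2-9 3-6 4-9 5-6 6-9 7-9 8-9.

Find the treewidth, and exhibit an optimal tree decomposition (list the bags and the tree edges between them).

The largest bag has 2 vertices, giving width 1; this decomposition certifies tw(G) ≤ 1. G has an edge, so its treewidth is at least 1. Combining the bounds, tw(G) = 1.

Treewidth 1.
One such decomposition:
Bags: B1 = {7, 9}  B2 = {6, 9}  B3 = {4, 9}  B4 = {5, 6}  B5 = {2, 9}  B6 = {3, 6}  B7 = {8, 9}  B8 = {1, 5}
Tree: B1–B2, B1–B3, B2–B4, B2–B5, B4–B6, B2–B7, B4–B8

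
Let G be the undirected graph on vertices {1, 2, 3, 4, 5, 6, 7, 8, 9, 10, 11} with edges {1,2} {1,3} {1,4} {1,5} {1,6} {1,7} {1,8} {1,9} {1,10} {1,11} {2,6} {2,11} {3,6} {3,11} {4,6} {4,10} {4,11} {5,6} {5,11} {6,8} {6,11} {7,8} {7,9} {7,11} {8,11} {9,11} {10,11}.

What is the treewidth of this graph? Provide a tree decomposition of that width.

Each bag holds 4 vertices, so the decomposition has width 3, which upper-bounds the treewidth. On the other hand G contains the 4-clique {1, 7, 9, 11}. A clique must lie in a single bag of any decomposition, so no decomposition can have width below 3. The upper and lower bounds meet at 3, so that is the treewidth.

Treewidth 3.
One optimal decomposition is:
Bags: B1 = {1, 7, 8, 11}  B2 = {1, 6, 8, 11}  B3 = {1, 2, 6, 11}  B4 = {1, 5, 6, 11}  B5 = {1, 4, 6, 11}  B6 = {1, 7, 9, 11}  B7 = {1, 3, 6, 11}  B8 = {1, 4, 10, 11}
Tree: B1–B2, B2–B3, B2–B4, B3–B5, B1–B6, B3–B7, B5–B8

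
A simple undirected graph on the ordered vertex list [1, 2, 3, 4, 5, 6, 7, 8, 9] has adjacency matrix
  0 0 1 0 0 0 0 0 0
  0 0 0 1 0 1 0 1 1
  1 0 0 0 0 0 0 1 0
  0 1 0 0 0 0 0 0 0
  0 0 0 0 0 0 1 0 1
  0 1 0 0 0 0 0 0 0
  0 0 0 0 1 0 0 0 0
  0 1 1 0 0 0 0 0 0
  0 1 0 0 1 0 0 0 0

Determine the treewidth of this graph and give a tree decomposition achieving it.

Each bag holds 2 vertices, so the decomposition has width 1, which upper-bounds the treewidth. Since G has at least one edge (e.g. 8–2), it is not an edgeless graph, so tw(G) ≥ 1. Therefore the treewidth is 1.

Treewidth 1.
Bags: B1 = {2, 8}  B2 = {2, 4}  B3 = {2, 9}  B4 = {3, 8}  B5 = {5, 9}  B6 = {5, 7}  B7 = {2, 6}  B8 = {1, 3}
Tree: B1–B2, B1–B3, B1–B4, B3–B5, B5–B6, B2–B7, B4–B8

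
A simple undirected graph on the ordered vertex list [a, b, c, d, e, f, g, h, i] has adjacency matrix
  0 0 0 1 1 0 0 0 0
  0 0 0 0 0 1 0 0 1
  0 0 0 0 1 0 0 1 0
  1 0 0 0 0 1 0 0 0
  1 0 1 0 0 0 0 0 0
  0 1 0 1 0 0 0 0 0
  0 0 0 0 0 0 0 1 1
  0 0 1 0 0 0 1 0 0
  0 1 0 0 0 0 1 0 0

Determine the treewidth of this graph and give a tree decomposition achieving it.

Every bag has size at most 3, so the width is 3 − 1 = 2 and tw(G) ≤ 2. The edges g–i–b–f–d–a–e–c–h–g form a cycle, so G is not a tree and its treewidth is at least 2. The upper and lower bounds meet at 2, so that is the treewidth.

Treewidth 2.
One such decomposition:
Bags: B1 = {b, g, i}  B2 = {b, f, g}  B3 = {d, f, g}  B4 = {a, d, g}  B5 = {a, e, g}  B6 = {c, e, g}  B7 = {c, g, h}
Tree: B1–B2, B2–B3, B3–B4, B4–B5, B5–B6, B6–B7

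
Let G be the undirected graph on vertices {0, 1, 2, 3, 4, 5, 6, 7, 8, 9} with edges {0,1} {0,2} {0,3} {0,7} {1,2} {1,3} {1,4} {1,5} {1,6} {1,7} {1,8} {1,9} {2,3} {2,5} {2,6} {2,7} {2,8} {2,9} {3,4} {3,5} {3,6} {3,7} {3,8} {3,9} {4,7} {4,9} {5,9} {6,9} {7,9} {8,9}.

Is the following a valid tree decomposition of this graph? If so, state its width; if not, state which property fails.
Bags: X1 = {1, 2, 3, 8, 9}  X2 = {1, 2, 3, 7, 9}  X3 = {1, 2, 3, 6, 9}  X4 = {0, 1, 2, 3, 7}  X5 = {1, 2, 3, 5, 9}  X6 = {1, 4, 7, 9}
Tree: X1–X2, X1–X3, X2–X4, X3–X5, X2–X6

A tree decomposition must satisfy three properties: every vertex lies in some bag; for every edge, both endpoints lie together in some bag; and for every vertex, the bags containing it form a connected subtree. Here edge (3,4) lies in no bag, so the decomposition is invalid.

No — edge (3,4) lies in no bag.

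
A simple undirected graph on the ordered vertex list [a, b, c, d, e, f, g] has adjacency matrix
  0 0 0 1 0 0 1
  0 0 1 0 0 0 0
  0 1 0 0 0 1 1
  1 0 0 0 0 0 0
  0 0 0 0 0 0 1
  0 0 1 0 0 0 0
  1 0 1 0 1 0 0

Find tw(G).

1

A width-1 tree decomposition is:
Bags: B1 = {e, g}  B2 = {c, g}  B3 = {a, g}  B4 = {c, f}  B5 = {b, c}  B6 = {a, d}
Tree: B1–B2, B1–B3, B2–B4, B4–B5, B3–B6
Every bag has size at most 2, so the width is 2 − 1 = 1 and tw(G) ≤ 1. Any graph with an edge has treewidth ≥ 1, and G has the edge g–e. The upper and lower bounds meet at 1, so that is the treewidth.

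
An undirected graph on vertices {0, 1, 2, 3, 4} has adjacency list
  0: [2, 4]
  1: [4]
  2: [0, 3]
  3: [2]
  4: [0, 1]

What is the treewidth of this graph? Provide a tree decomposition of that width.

Treewidth 1.
One such decomposition:
Bags: B1 = {1, 4}  B2 = {0, 4}  B3 = {0, 2}  B4 = {2, 3}
Tree: B1–B2, B2–B3, B3–B4

Every bag has size at most 2, so the width is 2 − 1 = 1 and tw(G) ≤ 1. Since G has at least one edge (e.g. 1–4), it is not an edgeless graph, so tw(G) ≥ 1. Combining the bounds, tw(G) = 1.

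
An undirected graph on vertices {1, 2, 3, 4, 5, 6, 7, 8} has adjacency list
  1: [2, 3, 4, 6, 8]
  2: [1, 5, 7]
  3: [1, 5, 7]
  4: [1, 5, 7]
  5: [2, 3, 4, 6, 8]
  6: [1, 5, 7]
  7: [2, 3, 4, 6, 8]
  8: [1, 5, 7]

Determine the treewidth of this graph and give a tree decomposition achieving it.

Treewidth 3.
One such decomposition:
Bags: B1 = {1, 2, 5, 7}  B2 = {1, 4, 5, 7}  B3 = {1, 5, 6, 7}  B4 = {1, 3, 5, 7}  B5 = {1, 5, 7, 8}
Tree: B1–B2, B2–B3, B3–B4, B4–B5

Every bag has size at most 4, so the width is 4 − 1 = 3 and tw(G) ≤ 3. For the lower bound: the 4 vertex sets {1,2}, {4,7}, {5}, {6} are disjoint, each induces a connected subgraph, and every pair is joined by at least one edge of G. Contracting each set to a single vertex therefore yields K_{4} as a minor, and since treewidth is minor-monotone, tw(G) ≥ tw(K_{4}) = 3. Combining the bounds, tw(G) = 3.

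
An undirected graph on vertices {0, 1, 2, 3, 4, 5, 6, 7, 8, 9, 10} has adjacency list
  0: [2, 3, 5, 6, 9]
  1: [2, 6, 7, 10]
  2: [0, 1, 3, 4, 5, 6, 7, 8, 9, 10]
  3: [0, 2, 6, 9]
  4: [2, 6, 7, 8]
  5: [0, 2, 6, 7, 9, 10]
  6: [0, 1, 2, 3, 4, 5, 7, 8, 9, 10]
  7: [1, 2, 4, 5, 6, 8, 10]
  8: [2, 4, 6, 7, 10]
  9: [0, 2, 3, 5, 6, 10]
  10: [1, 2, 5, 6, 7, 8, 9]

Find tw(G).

A width-4 tree decomposition is:
Bags: B1 = {2, 5, 6, 7, 10}  B2 = {1, 2, 6, 7, 10}  B3 = {2, 6, 7, 8, 10}  B4 = {2, 4, 6, 7, 8}  B5 = {2, 5, 6, 9, 10}  B6 = {0, 2, 5, 6, 9}  B7 = {0, 2, 3, 6, 9}
Tree: B1–B2, B2–B3, B3–B4, B1–B5, B5–B6, B6–B7
The largest bag has 5 vertices, giving width 4; this decomposition certifies tw(G) ≤ 4. For the lower bound, the 5 vertices {0, 2, 3, 6, 9} are pairwise adjacent, and any tree decomposition puts a clique entirely inside one bag — forcing width ≥ 4. Hence tw(G) = 4 exactly.

4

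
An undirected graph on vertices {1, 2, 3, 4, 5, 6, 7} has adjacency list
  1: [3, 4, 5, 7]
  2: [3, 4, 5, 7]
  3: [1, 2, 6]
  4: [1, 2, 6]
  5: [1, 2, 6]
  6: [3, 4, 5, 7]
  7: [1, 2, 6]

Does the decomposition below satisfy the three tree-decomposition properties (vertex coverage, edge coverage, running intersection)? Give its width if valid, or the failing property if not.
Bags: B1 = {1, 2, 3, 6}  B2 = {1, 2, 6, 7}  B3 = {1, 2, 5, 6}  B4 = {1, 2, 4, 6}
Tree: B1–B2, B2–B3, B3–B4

Every vertex of G appears in some bag (union = {1, 2, 3, 4, 5, 6, 7}); every edge is covered by a bag; and for each vertex v the set of bags containing v is connected in the bag tree. The decomposition is therefore valid. The largest bag has 4 vertices, so the width is 3.

Yes; width 3.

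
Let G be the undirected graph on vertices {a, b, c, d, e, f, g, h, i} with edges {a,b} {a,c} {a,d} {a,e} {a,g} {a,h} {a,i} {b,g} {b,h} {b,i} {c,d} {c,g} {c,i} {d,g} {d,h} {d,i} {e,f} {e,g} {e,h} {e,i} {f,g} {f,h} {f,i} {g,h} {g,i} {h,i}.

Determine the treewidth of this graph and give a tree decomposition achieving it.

Each bag holds 5 vertices, so the decomposition has width 4, which upper-bounds the treewidth. For the lower bound, the 5 vertices {a, d, g, h, i} are pairwise adjacent, and any tree decomposition puts a clique entirely inside one bag — forcing width ≥ 4. Therefore the treewidth is 4.

Treewidth 4.
One such decomposition:
Bags: B1 = {e, f, g, h, i}  B2 = {a, e, g, h, i}  B3 = {a, d, g, h, i}  B4 = {a, c, d, g, i}  B5 = {a, b, g, h, i}
Tree: B1–B2, B2–B3, B3–B4, B2–B5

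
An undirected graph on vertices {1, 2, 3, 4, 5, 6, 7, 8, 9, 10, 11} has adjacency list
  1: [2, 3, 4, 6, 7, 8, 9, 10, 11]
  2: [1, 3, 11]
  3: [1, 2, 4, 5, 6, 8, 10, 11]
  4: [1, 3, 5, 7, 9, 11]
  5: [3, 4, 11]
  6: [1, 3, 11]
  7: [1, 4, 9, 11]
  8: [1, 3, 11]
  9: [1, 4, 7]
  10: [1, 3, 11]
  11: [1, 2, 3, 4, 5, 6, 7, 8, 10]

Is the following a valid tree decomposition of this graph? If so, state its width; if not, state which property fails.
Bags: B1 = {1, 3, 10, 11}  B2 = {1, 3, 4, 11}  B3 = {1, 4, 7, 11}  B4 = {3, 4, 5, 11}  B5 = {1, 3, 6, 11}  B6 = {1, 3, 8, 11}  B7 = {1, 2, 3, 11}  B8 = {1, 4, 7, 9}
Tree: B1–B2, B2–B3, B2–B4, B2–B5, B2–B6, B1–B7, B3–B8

Every vertex of G appears in some bag (union = {1, 2, 3, 4, 5, 6, 7, 8, 9, 10, 11}); every edge is covered by a bag; and for each vertex v the set of bags containing v is connected in the bag tree. The decomposition is therefore valid. The largest bag has 4 vertices, so the width is 3.

Yes; width 3.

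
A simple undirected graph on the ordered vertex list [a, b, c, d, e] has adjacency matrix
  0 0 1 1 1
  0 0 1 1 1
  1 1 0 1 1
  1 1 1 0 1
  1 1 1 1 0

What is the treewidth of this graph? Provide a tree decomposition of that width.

Every bag has size at most 4, so the width is 4 − 1 = 3 and tw(G) ≤ 3. On the other hand G contains the 4-clique {a, c, d, e}. A clique must lie in a single bag of any decomposition, so no decomposition can have width below 3. The upper and lower bounds meet at 3, so that is the treewidth.

Treewidth 3.
One optimal decomposition is:
Bags: B1 = {a, c, d, e}  B2 = {b, c, d, e}
Tree: B1–B2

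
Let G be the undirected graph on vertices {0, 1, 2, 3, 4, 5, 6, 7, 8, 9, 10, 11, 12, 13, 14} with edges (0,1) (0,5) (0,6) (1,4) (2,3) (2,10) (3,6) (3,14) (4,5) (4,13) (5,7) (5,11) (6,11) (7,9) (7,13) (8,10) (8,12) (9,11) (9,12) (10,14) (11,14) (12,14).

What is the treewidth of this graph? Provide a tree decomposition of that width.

Each bag holds 4 vertices, so the decomposition has width 3, which upper-bounds the treewidth. For the lower bound: the 4 vertex sets {2,8,10}, {3}, {14}, {6,9,11,12} are disjoint, each induces a connected subgraph, and every pair is joined by at least one edge of G. Contracting each set to a single vertex therefore yields K_{4} as a minor, and since treewidth is minor-monotone, tw(G) ≥ tw(K_{4}) = 3. Combining the bounds, tw(G) = 3.

Treewidth 3.
One optimal decomposition is:
Bags: B1 = {2, 3, 8, 10}  B2 = {3, 8, 10, 14}  B3 = {3, 8, 12, 14}  B4 = {3, 6, 12, 14}  B5 = {6, 11, 12, 14}  B6 = {6, 9, 11, 12}  B7 = {0, 6, 9, 11}  B8 = {0, 5, 9, 11}  B9 = {0, 5, 7, 9}  B10 = {0, 1, 5, 7}  B11 = {1, 4, 5, 7}  B12 = {1, 4, 7, 13}
Tree: B1–B2, B2–B3, B3–B4, B4–B5, B5–B6, B6–B7, B7–B8, B8–B9, B9–B10, B10–B11, B11–B12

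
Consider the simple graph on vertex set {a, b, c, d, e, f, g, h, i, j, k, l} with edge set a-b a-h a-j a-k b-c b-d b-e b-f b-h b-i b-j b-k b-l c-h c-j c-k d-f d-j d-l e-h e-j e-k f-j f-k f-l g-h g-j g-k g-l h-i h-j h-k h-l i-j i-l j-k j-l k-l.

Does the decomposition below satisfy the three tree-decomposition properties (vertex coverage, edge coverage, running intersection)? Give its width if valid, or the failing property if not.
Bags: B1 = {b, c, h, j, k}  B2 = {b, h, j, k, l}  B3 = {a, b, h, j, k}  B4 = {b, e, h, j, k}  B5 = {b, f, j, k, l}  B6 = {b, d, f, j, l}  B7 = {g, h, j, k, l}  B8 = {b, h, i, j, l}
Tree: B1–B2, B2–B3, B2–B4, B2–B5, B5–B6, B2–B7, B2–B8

Vertex coverage: the bags together contain {a, b, c, d, e, f, g, h, i, j, k, l}, the full vertex set. Edge coverage: each edge of G has both endpoints in at least one bag. Running intersection: for every vertex, the bags containing it form a connected subtree. All three properties hold, so this is a valid tree decomposition of width max|bag| − 1 = 4, and hence tw(G) ≤ 4.

Yes; width 4.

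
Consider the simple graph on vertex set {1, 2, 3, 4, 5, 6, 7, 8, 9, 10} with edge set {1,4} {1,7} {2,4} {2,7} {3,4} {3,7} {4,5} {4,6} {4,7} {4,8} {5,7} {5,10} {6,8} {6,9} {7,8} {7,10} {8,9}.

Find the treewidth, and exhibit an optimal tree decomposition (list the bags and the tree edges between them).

Each bag holds 3 vertices, so the decomposition has width 2, which upper-bounds the treewidth. For the lower bound, the 3 vertices {6, 8, 9} are pairwise adjacent, and any tree decomposition puts a clique entirely inside one bag — forcing width ≥ 2. The upper and lower bounds meet at 2, so that is the treewidth.

Treewidth 2.
Bags: B1 = {4, 5, 7}  B2 = {3, 4, 7}  B3 = {5, 7, 10}  B4 = {2, 4, 7}  B5 = {4, 7, 8}  B6 = {1, 4, 7}  B7 = {4, 6, 8}  B8 = {6, 8, 9}
Tree: B1–B2, B1–B3, B1–B4, B4–B5, B4–B6, B5–B7, B7–B8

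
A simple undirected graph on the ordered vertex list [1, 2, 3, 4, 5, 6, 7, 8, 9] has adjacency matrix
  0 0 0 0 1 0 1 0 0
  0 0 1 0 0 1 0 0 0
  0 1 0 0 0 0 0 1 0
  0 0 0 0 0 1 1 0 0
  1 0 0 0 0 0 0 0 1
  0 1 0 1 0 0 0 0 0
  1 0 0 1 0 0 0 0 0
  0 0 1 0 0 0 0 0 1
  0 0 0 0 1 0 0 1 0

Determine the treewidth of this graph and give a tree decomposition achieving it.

Treewidth 2.
One such decomposition:
Bags: B1 = {2, 4, 6}  B2 = {2, 3, 4}  B3 = {3, 4, 8}  B4 = {4, 8, 9}  B5 = {4, 5, 9}  B6 = {1, 4, 5}  B7 = {1, 4, 7}
Tree: B1–B2, B2–B3, B3–B4, B4–B5, B5–B6, B6–B7

The largest bag has 3 vertices, giving width 2; this decomposition certifies tw(G) ≤ 2. Since 4–6–2–3–8–9–5–1–7–4 is a cycle in G, G is not acyclic. Forests are exactly the graphs of treewidth ≤ 1, so tw(G) ≥ 2. Combining the bounds, tw(G) = 2.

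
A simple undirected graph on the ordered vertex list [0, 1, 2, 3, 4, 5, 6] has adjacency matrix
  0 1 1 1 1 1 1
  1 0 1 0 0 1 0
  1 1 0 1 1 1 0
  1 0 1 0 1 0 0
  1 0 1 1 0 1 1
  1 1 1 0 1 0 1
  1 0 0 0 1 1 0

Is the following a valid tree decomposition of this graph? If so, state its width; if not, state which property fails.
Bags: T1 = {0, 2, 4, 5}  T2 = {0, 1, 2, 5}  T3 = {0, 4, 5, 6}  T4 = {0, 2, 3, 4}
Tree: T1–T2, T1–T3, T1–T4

Checking the three conditions: (i) the bags cover all of {0, 1, 2, 3, 4, 5, 6}; (ii) for each edge, some bag contains both endpoints; (iii) the bags containing any fixed vertex form a subtree. All hold, so the decomposition is valid with width 4 − 1 = 3.

Yes; width 3.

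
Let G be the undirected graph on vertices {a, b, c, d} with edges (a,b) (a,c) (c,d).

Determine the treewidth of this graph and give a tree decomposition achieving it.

Every bag has size at most 2, so the width is 2 − 1 = 1 and tw(G) ≤ 1. G has an edge, so its treewidth is at least 1. Therefore the treewidth is 1.

Treewidth 1.
One such decomposition:
Bags: B1 = {a, b}  B2 = {a, c}  B3 = {c, d}
Tree: B1–B2, B2–B3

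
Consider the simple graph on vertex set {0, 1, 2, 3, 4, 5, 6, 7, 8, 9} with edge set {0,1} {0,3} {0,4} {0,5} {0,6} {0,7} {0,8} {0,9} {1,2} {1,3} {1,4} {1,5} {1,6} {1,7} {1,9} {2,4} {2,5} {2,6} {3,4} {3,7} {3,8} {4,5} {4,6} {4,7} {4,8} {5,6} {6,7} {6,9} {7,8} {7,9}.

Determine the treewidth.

4

A width-4 tree decomposition is:
Bags: B1 = {0, 1, 4, 6, 7}  B2 = {0, 1, 4, 5, 6}  B3 = {0, 1, 3, 4, 7}  B4 = {0, 3, 4, 7, 8}  B5 = {0, 1, 6, 7, 9}  B6 = {1, 2, 4, 5, 6}
Tree: B1–B2, B1–B3, B3–B4, B1–B5, B2–B6
The largest bag has 5 vertices, giving width 4; this decomposition certifies tw(G) ≤ 4. Conversely, {0, 3, 4, 7, 8} is a clique of size 5, and the vertices of any clique must share a bag in every tree decomposition; so some bag has ≥ 5 vertices and tw(G) ≥ 4. Combining the bounds, tw(G) = 4.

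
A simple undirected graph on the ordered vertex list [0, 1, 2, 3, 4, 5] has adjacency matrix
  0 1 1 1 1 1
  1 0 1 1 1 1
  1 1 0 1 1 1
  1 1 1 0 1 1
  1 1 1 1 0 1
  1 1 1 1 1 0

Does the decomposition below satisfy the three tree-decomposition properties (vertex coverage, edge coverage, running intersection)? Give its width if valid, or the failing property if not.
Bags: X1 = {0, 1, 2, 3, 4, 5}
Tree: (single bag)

Every vertex of G appears in some bag (union = {0, 1, 2, 3, 4, 5}); every edge is covered by a bag; and for each vertex v the set of bags containing v is connected in the bag tree. The decomposition is therefore valid. The largest bag has 6 vertices, so the width is 5.

Yes; width 5.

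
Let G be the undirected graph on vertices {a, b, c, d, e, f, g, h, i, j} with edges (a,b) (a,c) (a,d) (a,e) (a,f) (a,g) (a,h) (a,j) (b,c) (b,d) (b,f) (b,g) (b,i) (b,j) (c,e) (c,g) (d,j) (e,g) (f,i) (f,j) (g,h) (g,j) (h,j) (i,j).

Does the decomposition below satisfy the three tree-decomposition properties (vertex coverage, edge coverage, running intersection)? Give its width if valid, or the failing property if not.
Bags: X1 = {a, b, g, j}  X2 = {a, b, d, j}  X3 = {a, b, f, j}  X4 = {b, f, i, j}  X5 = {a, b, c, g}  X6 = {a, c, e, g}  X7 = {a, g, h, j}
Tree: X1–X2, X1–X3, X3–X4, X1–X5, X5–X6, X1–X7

Vertex coverage: the bags together contain {a, b, c, d, e, f, g, h, i, j}, the full vertex set. Edge coverage: each edge of G has both endpoints in at least one bag. Running intersection: for every vertex, the bags containing it form a connected subtree. All three properties hold, so this is a valid tree decomposition of width max|bag| − 1 = 3, and hence tw(G) ≤ 3.

Yes; width 3.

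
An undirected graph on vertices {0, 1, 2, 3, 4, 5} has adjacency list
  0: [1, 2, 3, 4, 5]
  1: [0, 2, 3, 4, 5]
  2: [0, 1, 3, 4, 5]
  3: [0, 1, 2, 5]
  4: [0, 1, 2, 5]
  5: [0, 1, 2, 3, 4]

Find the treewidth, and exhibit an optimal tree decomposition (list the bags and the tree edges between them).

Treewidth 4.
One optimal decomposition is:
Bags: B1 = {0, 1, 2, 3, 5}  B2 = {0, 1, 2, 4, 5}
Tree: B1–B2

Each bag holds 5 vertices, so the decomposition has width 4, which upper-bounds the treewidth. On the other hand G contains the 5-clique {0, 1, 2, 3, 5}. A clique must lie in a single bag of any decomposition, so no decomposition can have width below 4. The upper and lower bounds meet at 4, so that is the treewidth.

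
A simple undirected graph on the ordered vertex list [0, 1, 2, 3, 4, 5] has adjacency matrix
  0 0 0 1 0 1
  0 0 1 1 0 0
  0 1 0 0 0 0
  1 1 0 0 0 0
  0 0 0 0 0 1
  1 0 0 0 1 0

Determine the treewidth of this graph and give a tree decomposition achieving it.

Every bag has size at most 2, so the width is 2 − 1 = 1 and tw(G) ≤ 1. G has an edge, so its treewidth is at least 1. Hence tw(G) = 1 exactly.

Treewidth 1.
One optimal decomposition is:
Bags: B1 = {1, 2}  B2 = {1, 3}  B3 = {0, 3}  B4 = {0, 5}  B5 = {4, 5}
Tree: B1–B2, B2–B3, B3–B4, B4–B5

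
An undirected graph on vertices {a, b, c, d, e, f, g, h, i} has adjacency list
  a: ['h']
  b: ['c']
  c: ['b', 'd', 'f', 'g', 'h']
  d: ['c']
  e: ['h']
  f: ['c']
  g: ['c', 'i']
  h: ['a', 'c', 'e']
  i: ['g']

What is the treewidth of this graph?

A width-1 tree decomposition is:
Bags: B1 = {e, h}  B2 = {a, h}  B3 = {c, h}  B4 = {c, g}  B5 = {c, d}  B6 = {b, c}  B7 = {c, f}  B8 = {g, i}
Tree: B1–B2, B2–B3, B3–B4, B3–B5, B4–B6, B6–B7, B4–B8
Each bag holds 2 vertices, so the decomposition has width 1, which upper-bounds the treewidth. G has an edge, so its treewidth is at least 1. Combining the bounds, tw(G) = 1.

1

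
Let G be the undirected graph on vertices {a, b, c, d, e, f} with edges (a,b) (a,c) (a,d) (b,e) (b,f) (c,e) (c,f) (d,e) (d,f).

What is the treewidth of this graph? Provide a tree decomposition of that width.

Each bag holds 4 vertices, so the decomposition has width 3, which upper-bounds the treewidth. For the lower bound: the 4 vertex sets {a,d}, {c,f}, {b}, {e} are disjoint, each induces a connected subgraph, and every pair is joined by at least one edge of G. Contracting each set to a single vertex therefore yields K_{4} as a minor, and since treewidth is minor-monotone, tw(G) ≥ tw(K_{4}) = 3. Hence tw(G) = 3 exactly.

Treewidth 3.
Bags: B1 = {a, b, c, d}  B2 = {b, c, d, f}  B3 = {b, c, d, e}
Tree: B1–B2, B2–B3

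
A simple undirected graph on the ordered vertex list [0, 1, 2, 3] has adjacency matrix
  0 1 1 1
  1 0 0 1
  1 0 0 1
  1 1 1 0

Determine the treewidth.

A width-2 tree decomposition is:
Bags: B1 = {0, 1, 3}  B2 = {0, 2, 3}
Tree: B1–B2
Each bag holds 3 vertices, so the decomposition has width 2, which upper-bounds the treewidth. For the lower bound, the 3 vertices {0, 1, 3} are pairwise adjacent, and any tree decomposition puts a clique entirely inside one bag — forcing width ≥ 2. Therefore the treewidth is 2.

2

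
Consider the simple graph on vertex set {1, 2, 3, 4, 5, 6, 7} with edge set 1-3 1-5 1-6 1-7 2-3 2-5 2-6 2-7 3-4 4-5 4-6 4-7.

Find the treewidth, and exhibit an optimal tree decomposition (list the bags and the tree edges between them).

Treewidth 3.
One such decomposition:
Bags: B1 = {1, 2, 3, 4}  B2 = {1, 2, 4, 7}  B3 = {1, 2, 4, 6}  B4 = {1, 2, 4, 5}
Tree: B1–B2, B2–B3, B3–B4

The largest bag has 4 vertices, giving width 3; this decomposition certifies tw(G) ≤ 3. For the lower bound: the 4 vertex sets {2,3}, {4,7}, {1}, {6} are disjoint, each induces a connected subgraph, and every pair is joined by at least one edge of G. Contracting each set to a single vertex therefore yields K_{4} as a minor, and since treewidth is minor-monotone, tw(G) ≥ tw(K_{4}) = 3. Hence tw(G) = 3 exactly.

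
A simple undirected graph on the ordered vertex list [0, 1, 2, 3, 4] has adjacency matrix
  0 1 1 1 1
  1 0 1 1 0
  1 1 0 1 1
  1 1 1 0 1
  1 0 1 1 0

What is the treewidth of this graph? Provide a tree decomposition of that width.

Treewidth 3.
One such decomposition:
Bags: B1 = {0, 2, 3, 4}  B2 = {0, 1, 2, 3}
Tree: B1–B2

The largest bag has 4 vertices, giving width 3; this decomposition certifies tw(G) ≤ 3. Conversely, {0, 1, 2, 3} is a clique of size 4, and the vertices of any clique must share a bag in every tree decomposition; so some bag has ≥ 4 vertices and tw(G) ≥ 3. Combining the bounds, tw(G) = 3.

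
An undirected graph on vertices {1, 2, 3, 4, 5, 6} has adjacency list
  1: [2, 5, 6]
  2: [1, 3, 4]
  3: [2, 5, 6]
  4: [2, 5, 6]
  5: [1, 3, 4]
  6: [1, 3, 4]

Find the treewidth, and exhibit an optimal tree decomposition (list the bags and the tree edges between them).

Each bag holds 4 vertices, so the decomposition has width 3, which upper-bounds the treewidth. For the lower bound: the 4 vertex sets {2,3}, {1,6}, {4}, {5} are disjoint, each induces a connected subgraph, and every pair is joined by at least one edge of G. Contracting each set to a single vertex therefore yields K_{4} as a minor, and since treewidth is minor-monotone, tw(G) ≥ tw(K_{4}) = 3. Combining the bounds, tw(G) = 3.

Treewidth 3.
Bags: B1 = {1, 2, 3, 4}  B2 = {1, 3, 4, 6}  B3 = {1, 3, 4, 5}
Tree: B1–B2, B2–B3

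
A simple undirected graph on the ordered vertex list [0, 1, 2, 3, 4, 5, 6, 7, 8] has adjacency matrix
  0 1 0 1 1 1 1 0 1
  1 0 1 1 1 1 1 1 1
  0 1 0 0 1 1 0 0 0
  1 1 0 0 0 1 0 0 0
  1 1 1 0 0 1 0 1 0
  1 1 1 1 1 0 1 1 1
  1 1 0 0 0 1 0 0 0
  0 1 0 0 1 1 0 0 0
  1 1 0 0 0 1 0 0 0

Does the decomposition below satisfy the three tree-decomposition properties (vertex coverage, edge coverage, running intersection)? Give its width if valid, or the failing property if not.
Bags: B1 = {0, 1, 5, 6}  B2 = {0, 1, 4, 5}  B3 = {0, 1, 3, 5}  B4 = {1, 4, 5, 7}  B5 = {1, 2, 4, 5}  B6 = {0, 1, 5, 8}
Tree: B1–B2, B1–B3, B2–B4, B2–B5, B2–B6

Yes; width 3.

Every vertex of G appears in some bag (union = {0, 1, 2, 3, 4, 5, 6, 7, 8}); every edge is covered by a bag; and for each vertex v the set of bags containing v is connected in the bag tree. The decomposition is therefore valid. The largest bag has 4 vertices, so the width is 3.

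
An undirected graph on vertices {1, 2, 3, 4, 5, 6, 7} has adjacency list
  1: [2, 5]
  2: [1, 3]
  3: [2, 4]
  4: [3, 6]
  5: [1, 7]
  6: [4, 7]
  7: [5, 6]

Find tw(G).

A width-2 tree decomposition is:
Bags: B1 = {1, 2, 5}  B2 = {2, 3, 5}  B3 = {3, 4, 5}  B4 = {4, 5, 6}  B5 = {5, 6, 7}
Tree: B1–B2, B2–B3, B3–B4, B4–B5
Each bag holds 3 vertices, so the decomposition has width 2, which upper-bounds the treewidth. Since 5–1–2–3–4–6–7–5 is a cycle in G, G is not acyclic. Forests are exactly the graphs of treewidth ≤ 1, so tw(G) ≥ 2. Hence tw(G) = 2 exactly.

2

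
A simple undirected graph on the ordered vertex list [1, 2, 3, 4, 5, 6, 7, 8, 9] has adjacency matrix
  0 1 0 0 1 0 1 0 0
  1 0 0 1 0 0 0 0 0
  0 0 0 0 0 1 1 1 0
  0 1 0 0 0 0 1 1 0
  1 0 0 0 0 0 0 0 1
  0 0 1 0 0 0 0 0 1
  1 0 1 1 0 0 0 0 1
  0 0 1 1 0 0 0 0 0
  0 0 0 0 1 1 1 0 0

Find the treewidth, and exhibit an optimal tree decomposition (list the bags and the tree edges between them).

Treewidth 3.
Bags: B1 = {1, 2, 4, 8}  B2 = {1, 4, 7, 8}  B3 = {1, 3, 7, 8}  B4 = {1, 3, 5, 7}  B5 = {3, 5, 7, 9}  B6 = {3, 5, 6, 9}
Tree: B1–B2, B2–B3, B3–B4, B4–B5, B5–B6

Every bag has size at most 4, so the width is 4 − 1 = 3 and tw(G) ≤ 3. For the lower bound: the 4 vertex sets {2,4,8}, {1}, {7}, {3,5,6,9} are disjoint, each induces a connected subgraph, and every pair is joined by at least one edge of G. Contracting each set to a single vertex therefore yields K_{4} as a minor, and since treewidth is minor-monotone, tw(G) ≥ tw(K_{4}) = 3. Therefore the treewidth is 3.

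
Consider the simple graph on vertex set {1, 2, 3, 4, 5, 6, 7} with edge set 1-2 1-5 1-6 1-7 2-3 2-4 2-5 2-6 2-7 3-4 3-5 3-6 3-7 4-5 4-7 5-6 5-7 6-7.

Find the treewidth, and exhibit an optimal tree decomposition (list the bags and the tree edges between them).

Treewidth 4.
Bags: B1 = {1, 2, 5, 6, 7}  B2 = {2, 3, 5, 6, 7}  B3 = {2, 3, 4, 5, 7}
Tree: B1–B2, B2–B3

The largest bag has 5 vertices, giving width 4; this decomposition certifies tw(G) ≤ 4. For the lower bound, the 5 vertices {1, 2, 5, 6, 7} are pairwise adjacent, and any tree decomposition puts a clique entirely inside one bag — forcing width ≥ 4. Therefore the treewidth is 4.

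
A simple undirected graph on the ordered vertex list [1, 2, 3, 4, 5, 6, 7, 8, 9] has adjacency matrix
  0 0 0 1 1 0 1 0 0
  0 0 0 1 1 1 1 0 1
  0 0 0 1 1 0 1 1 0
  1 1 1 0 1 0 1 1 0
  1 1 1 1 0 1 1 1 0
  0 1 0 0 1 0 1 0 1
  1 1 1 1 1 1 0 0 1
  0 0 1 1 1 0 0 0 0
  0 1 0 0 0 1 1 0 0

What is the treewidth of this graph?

A width-3 tree decomposition is:
Bags: B1 = {2, 5, 6, 7}  B2 = {2, 4, 5, 7}  B3 = {2, 6, 7, 9}  B4 = {1, 4, 5, 7}  B5 = {3, 4, 5, 7}  B6 = {3, 4, 5, 8}
Tree: B1–B2, B1–B3, B2–B4, B2–B5, B5–B6
Each bag holds 4 vertices, so the decomposition has width 3, which upper-bounds the treewidth. Conversely, {2, 6, 7, 9} is a clique of size 4, and the vertices of any clique must share a bag in every tree decomposition; so some bag has ≥ 4 vertices and tw(G) ≥ 3. Therefore the treewidth is 3.

3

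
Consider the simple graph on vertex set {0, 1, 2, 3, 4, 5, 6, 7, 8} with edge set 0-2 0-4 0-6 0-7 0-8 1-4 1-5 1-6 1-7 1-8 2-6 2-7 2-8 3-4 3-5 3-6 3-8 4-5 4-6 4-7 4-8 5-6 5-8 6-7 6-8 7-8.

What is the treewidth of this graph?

A width-4 tree decomposition is:
Bags: B1 = {1, 4, 6, 7, 8}  B2 = {0, 4, 6, 7, 8}  B3 = {0, 2, 6, 7, 8}  B4 = {1, 4, 5, 6, 8}  B5 = {3, 4, 5, 6, 8}
Tree: B1–B2, B2–B3, B1–B4, B4–B5
Every bag has size at most 5, so the width is 5 − 1 = 4 and tw(G) ≤ 4. Conversely, {0, 2, 6, 7, 8} is a clique of size 5, and the vertices of any clique must share a bag in every tree decomposition; so some bag has ≥ 5 vertices and tw(G) ≥ 4. Therefore the treewidth is 4.

4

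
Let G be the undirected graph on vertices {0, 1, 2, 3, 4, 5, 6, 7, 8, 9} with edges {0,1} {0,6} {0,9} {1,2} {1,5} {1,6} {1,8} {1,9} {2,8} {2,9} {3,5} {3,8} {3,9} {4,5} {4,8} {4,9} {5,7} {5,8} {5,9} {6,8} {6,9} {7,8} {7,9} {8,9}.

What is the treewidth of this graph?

3

A width-3 tree decomposition is:
Bags: B1 = {5, 7, 8, 9}  B2 = {3, 5, 8, 9}  B3 = {1, 5, 8, 9}  B4 = {1, 2, 8, 9}  B5 = {1, 6, 8, 9}  B6 = {0, 1, 6, 9}  B7 = {4, 5, 8, 9}
Tree: B1–B2, B2–B3, B3–B4, B4–B5, B5–B6, B3–B7
Every bag has size at most 4, so the width is 4 − 1 = 3 and tw(G) ≤ 3. For the lower bound, the 4 vertices {0, 1, 6, 9} are pairwise adjacent, and any tree decomposition puts a clique entirely inside one bag — forcing width ≥ 3. Therefore the treewidth is 3.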